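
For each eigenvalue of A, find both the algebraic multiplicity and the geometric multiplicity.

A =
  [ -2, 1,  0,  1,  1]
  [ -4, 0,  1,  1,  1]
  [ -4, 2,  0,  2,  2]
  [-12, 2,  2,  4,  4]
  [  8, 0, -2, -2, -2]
λ = 0: alg = 5, geom = 3

Step 1 — factor the characteristic polynomial to read off the algebraic multiplicities:
  χ_A(x) = x^5

Step 2 — compute geometric multiplicities via the rank-nullity identity g(λ) = n − rank(A − λI):
  rank(A − (0)·I) = 2, so dim ker(A − (0)·I) = n − 2 = 3

Summary:
  λ = 0: algebraic multiplicity = 5, geometric multiplicity = 3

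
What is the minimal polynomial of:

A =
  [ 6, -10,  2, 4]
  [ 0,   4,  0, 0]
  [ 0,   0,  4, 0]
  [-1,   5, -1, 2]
x^2 - 8*x + 16

The characteristic polynomial is χ_A(x) = (x - 4)^4, so the eigenvalues are known. The minimal polynomial is
  m_A(x) = Π_λ (x − λ)^{k_λ}
where k_λ is the size of the *largest* Jordan block for λ (equivalently, the smallest k with (A − λI)^k v = 0 for every generalised eigenvector v of λ).

  λ = 4: largest Jordan block has size 2, contributing (x − 4)^2

So m_A(x) = (x - 4)^2 = x^2 - 8*x + 16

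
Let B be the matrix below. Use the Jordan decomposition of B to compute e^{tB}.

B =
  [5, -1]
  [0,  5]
e^{tB} =
  [exp(5*t), -t*exp(5*t)]
  [0, exp(5*t)]

Strategy: write B = P · J · P⁻¹ where J is a Jordan canonical form, so e^{tB} = P · e^{tJ} · P⁻¹, and e^{tJ} can be computed block-by-block.

B has Jordan form
J =
  [5, 1]
  [0, 5]
(up to reordering of blocks).

Per-block formulas:
  For a 2×2 Jordan block J_2(5): exp(t · J_2(5)) = e^(5t)·(I + t·N), where N is the 2×2 nilpotent shift.

After assembling e^{tJ} and conjugating by P, we get:

e^{tB} =
  [exp(5*t), -t*exp(5*t)]
  [0, exp(5*t)]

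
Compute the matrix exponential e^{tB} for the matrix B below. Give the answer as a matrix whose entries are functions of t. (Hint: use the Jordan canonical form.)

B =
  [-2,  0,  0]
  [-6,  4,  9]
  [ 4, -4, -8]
e^{tB} =
  [exp(-2*t), 0, 0]
  [-6*t*exp(-2*t), 6*t*exp(-2*t) + exp(-2*t), 9*t*exp(-2*t)]
  [4*t*exp(-2*t), -4*t*exp(-2*t), -6*t*exp(-2*t) + exp(-2*t)]

Strategy: write B = P · J · P⁻¹ where J is a Jordan canonical form, so e^{tB} = P · e^{tJ} · P⁻¹, and e^{tJ} can be computed block-by-block.

B has Jordan form
J =
  [-2,  1,  0]
  [ 0, -2,  0]
  [ 0,  0, -2]
(up to reordering of blocks).

Per-block formulas:
  For a 2×2 Jordan block J_2(-2): exp(t · J_2(-2)) = e^(-2t)·(I + t·N), where N is the 2×2 nilpotent shift.
  For a 1×1 block at λ = -2: exp(t · [-2]) = [e^(-2t)].

After assembling e^{tJ} and conjugating by P, we get:

e^{tB} =
  [exp(-2*t), 0, 0]
  [-6*t*exp(-2*t), 6*t*exp(-2*t) + exp(-2*t), 9*t*exp(-2*t)]
  [4*t*exp(-2*t), -4*t*exp(-2*t), -6*t*exp(-2*t) + exp(-2*t)]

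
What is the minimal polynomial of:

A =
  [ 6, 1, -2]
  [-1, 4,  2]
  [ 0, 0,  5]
x^2 - 10*x + 25

The characteristic polynomial is χ_A(x) = (x - 5)^3, so the eigenvalues are known. The minimal polynomial is
  m_A(x) = Π_λ (x − λ)^{k_λ}
where k_λ is the size of the *largest* Jordan block for λ (equivalently, the smallest k with (A − λI)^k v = 0 for every generalised eigenvector v of λ).

  λ = 5: largest Jordan block has size 2, contributing (x − 5)^2

So m_A(x) = (x - 5)^2 = x^2 - 10*x + 25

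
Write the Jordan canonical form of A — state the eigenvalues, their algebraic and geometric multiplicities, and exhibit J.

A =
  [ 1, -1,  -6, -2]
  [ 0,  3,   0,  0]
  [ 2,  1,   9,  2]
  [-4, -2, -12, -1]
J_2(3) ⊕ J_1(3) ⊕ J_1(3)

The characteristic polynomial is
  det(x·I − A) = x^4 - 12*x^3 + 54*x^2 - 108*x + 81 = (x - 3)^4

Eigenvalues and multiplicities (the geometric multiplicity of λ is n − rank(A − λI), which equals the number of Jordan blocks for λ):
  λ = 3: algebraic multiplicity = 4, geometric multiplicity = 3

Determining the block sizes for each eigenvalue:
  λ = 3: 3 blocks summing to 4 forces exactly one block of size 2 and the rest size 1 → block sizes [2, 1, 1]

Assembling the blocks gives a Jordan form
J =
  [3, 1, 0, 0]
  [0, 3, 0, 0]
  [0, 0, 3, 0]
  [0, 0, 0, 3]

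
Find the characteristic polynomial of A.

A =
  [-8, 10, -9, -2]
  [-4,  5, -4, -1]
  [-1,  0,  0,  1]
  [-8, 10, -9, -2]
x^4 + 5*x^3

Expanding det(x·I − A) (e.g. by cofactor expansion or by noting that A is similar to its Jordan form J, which has the same characteristic polynomial as A) gives
  χ_A(x) = x^4 + 5*x^3
which factors as x^3*(x + 5). The eigenvalues (with algebraic multiplicities) are λ = -5 with multiplicity 1, λ = 0 with multiplicity 3.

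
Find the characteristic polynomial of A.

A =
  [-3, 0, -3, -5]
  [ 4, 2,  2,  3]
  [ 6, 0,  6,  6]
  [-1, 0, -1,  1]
x^4 - 6*x^3 + 12*x^2 - 8*x

Expanding det(x·I − A) (e.g. by cofactor expansion or by noting that A is similar to its Jordan form J, which has the same characteristic polynomial as A) gives
  χ_A(x) = x^4 - 6*x^3 + 12*x^2 - 8*x
which factors as x*(x - 2)^3. The eigenvalues (with algebraic multiplicities) are λ = 0 with multiplicity 1, λ = 2 with multiplicity 3.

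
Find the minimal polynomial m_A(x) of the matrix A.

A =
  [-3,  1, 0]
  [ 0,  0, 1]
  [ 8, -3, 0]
x^3 + 3*x^2 + 3*x + 1

The characteristic polynomial is χ_A(x) = (x + 1)^3, so the eigenvalues are known. The minimal polynomial is
  m_A(x) = Π_λ (x − λ)^{k_λ}
where k_λ is the size of the *largest* Jordan block for λ (equivalently, the smallest k with (A − λI)^k v = 0 for every generalised eigenvector v of λ).

  λ = -1: largest Jordan block has size 3, contributing (x + 1)^3

So m_A(x) = (x + 1)^3 = x^3 + 3*x^2 + 3*x + 1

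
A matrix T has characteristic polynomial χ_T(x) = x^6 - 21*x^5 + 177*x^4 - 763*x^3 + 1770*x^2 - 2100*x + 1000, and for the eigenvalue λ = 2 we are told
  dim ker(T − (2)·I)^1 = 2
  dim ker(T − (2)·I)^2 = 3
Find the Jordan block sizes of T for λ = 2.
Block sizes for λ = 2: [2, 1]

From the dimensions of kernels of powers, the number of Jordan blocks of size at least j is d_j − d_{j−1} where d_j = dim ker(N^j) (with d_0 = 0). Computing the differences gives [2, 1].
The number of blocks of size exactly k is (#blocks of size ≥ k) − (#blocks of size ≥ k + 1), so the partition is: 1 block(s) of size 1, 1 block(s) of size 2.
In nonincreasing order the block sizes are [2, 1].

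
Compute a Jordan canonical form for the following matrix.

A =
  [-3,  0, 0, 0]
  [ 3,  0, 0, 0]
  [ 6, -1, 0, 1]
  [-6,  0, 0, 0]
J_1(-3) ⊕ J_2(0) ⊕ J_1(0)

The characteristic polynomial is
  det(x·I − A) = x^4 + 3*x^3 = x^3*(x + 3)

Eigenvalues and multiplicities (the geometric multiplicity of λ is n − rank(A − λI), which equals the number of Jordan blocks for λ):
  λ = -3: algebraic multiplicity = 1, geometric multiplicity = 1
  λ = 0: algebraic multiplicity = 3, geometric multiplicity = 2

Determining the block sizes for each eigenvalue:
  λ = -3: one block (gm = 1), so the single block has size am = 1 → block sizes [1]
  λ = 0: 2 blocks summing to 3 forces exactly one block of size 2 and the rest size 1 → block sizes [2, 1]

Assembling the blocks gives a Jordan form
J =
  [-3, 0, 0, 0]
  [ 0, 0, 1, 0]
  [ 0, 0, 0, 0]
  [ 0, 0, 0, 0]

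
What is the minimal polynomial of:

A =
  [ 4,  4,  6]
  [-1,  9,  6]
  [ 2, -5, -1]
x^3 - 12*x^2 + 45*x - 50

The characteristic polynomial is χ_A(x) = (x - 5)^2*(x - 2), so the eigenvalues are known. The minimal polynomial is
  m_A(x) = Π_λ (x − λ)^{k_λ}
where k_λ is the size of the *largest* Jordan block for λ (equivalently, the smallest k with (A − λI)^k v = 0 for every generalised eigenvector v of λ).

  λ = 2: largest Jordan block has size 1, contributing (x − 2)
  λ = 5: largest Jordan block has size 2, contributing (x − 5)^2

So m_A(x) = (x - 5)^2*(x - 2) = x^3 - 12*x^2 + 45*x - 50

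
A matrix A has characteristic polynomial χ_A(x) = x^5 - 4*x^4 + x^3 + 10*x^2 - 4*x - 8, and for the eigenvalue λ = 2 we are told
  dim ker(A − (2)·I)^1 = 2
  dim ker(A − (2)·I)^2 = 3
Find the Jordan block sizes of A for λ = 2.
Block sizes for λ = 2: [2, 1]

From the dimensions of kernels of powers, the number of Jordan blocks of size at least j is d_j − d_{j−1} where d_j = dim ker(N^j) (with d_0 = 0). Computing the differences gives [2, 1].
The number of blocks of size exactly k is (#blocks of size ≥ k) − (#blocks of size ≥ k + 1), so the partition is: 1 block(s) of size 1, 1 block(s) of size 2.
In nonincreasing order the block sizes are [2, 1].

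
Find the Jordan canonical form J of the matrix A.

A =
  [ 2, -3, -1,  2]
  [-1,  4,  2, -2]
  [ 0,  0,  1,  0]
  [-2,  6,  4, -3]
J_3(1) ⊕ J_1(1)

The characteristic polynomial is
  det(x·I − A) = x^4 - 4*x^3 + 6*x^2 - 4*x + 1 = (x - 1)^4

Eigenvalues and multiplicities (the geometric multiplicity of λ is n − rank(A − λI), which equals the number of Jordan blocks for λ):
  λ = 1: algebraic multiplicity = 4, geometric multiplicity = 2

Determining the block sizes for each eigenvalue:
  λ = 1: with am = 4 and gm = 2, the partition is not yet determined (e.g. several partitions of 4 into 2 parts exist). Let N = A − (1)·I. Computing rank(N^1) = 2, rank(N^2) = 1, rank(N^3) = 0; the number of blocks of size ≥ j is rank(N^{j−1}) − rank(N^j), giving [2, 1, 1]. So we have 1 block(s) of size 3, 1 block(s) of size 1 → block sizes [3, 1]

Assembling the blocks gives a Jordan form
J =
  [1, 1, 0, 0]
  [0, 1, 1, 0]
  [0, 0, 1, 0]
  [0, 0, 0, 1]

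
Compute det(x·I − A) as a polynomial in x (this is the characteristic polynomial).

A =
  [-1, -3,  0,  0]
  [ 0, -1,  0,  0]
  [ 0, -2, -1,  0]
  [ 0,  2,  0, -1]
x^4 + 4*x^3 + 6*x^2 + 4*x + 1

Expanding det(x·I − A) (e.g. by cofactor expansion or by noting that A is similar to its Jordan form J, which has the same characteristic polynomial as A) gives
  χ_A(x) = x^4 + 4*x^3 + 6*x^2 + 4*x + 1
which factors as (x + 1)^4. The eigenvalues (with algebraic multiplicities) are λ = -1 with multiplicity 4.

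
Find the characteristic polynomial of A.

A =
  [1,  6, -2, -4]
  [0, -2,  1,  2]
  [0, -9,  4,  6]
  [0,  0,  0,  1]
x^4 - 4*x^3 + 6*x^2 - 4*x + 1

Expanding det(x·I − A) (e.g. by cofactor expansion or by noting that A is similar to its Jordan form J, which has the same characteristic polynomial as A) gives
  χ_A(x) = x^4 - 4*x^3 + 6*x^2 - 4*x + 1
which factors as (x - 1)^4. The eigenvalues (with algebraic multiplicities) are λ = 1 with multiplicity 4.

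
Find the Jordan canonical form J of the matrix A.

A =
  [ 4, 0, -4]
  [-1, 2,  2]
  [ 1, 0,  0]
J_2(2) ⊕ J_1(2)

The characteristic polynomial is
  det(x·I − A) = x^3 - 6*x^2 + 12*x - 8 = (x - 2)^3

Eigenvalues and multiplicities (the geometric multiplicity of λ is n − rank(A − λI), which equals the number of Jordan blocks for λ):
  λ = 2: algebraic multiplicity = 3, geometric multiplicity = 2

Determining the block sizes for each eigenvalue:
  λ = 2: 2 blocks summing to 3 forces exactly one block of size 2 and the rest size 1 → block sizes [2, 1]

Assembling the blocks gives a Jordan form
J =
  [2, 1, 0]
  [0, 2, 0]
  [0, 0, 2]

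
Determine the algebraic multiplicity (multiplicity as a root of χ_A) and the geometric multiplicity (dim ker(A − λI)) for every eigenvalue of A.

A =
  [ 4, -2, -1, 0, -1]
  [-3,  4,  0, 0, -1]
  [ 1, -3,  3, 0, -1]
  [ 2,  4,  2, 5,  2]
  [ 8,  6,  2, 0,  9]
λ = 5: alg = 5, geom = 3

Step 1 — factor the characteristic polynomial to read off the algebraic multiplicities:
  χ_A(x) = (x - 5)^5

Step 2 — compute geometric multiplicities via the rank-nullity identity g(λ) = n − rank(A − λI):
  rank(A − (5)·I) = 2, so dim ker(A − (5)·I) = n − 2 = 3

Summary:
  λ = 5: algebraic multiplicity = 5, geometric multiplicity = 3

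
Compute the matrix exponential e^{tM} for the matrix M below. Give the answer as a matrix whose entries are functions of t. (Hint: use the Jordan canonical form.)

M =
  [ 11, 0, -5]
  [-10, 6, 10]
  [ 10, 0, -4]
e^{tM} =
  [2*exp(6*t) - exp(t), 0, -exp(6*t) + exp(t)]
  [-2*exp(6*t) + 2*exp(t), exp(6*t), 2*exp(6*t) - 2*exp(t)]
  [2*exp(6*t) - 2*exp(t), 0, -exp(6*t) + 2*exp(t)]

Strategy: write M = P · J · P⁻¹ where J is a Jordan canonical form, so e^{tM} = P · e^{tJ} · P⁻¹, and e^{tJ} can be computed block-by-block.

M has Jordan form
J =
  [1, 0, 0]
  [0, 6, 0]
  [0, 0, 6]
(up to reordering of blocks).

Per-block formulas:
  For a 1×1 block at λ = 1: exp(t · [1]) = [e^(1t)].
  For a 1×1 block at λ = 6: exp(t · [6]) = [e^(6t)].

After assembling e^{tJ} and conjugating by P, we get:

e^{tM} =
  [2*exp(6*t) - exp(t), 0, -exp(6*t) + exp(t)]
  [-2*exp(6*t) + 2*exp(t), exp(6*t), 2*exp(6*t) - 2*exp(t)]
  [2*exp(6*t) - 2*exp(t), 0, -exp(6*t) + 2*exp(t)]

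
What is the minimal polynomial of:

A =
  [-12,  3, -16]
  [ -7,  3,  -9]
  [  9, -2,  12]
x^3 - 3*x^2 + 3*x - 1

The characteristic polynomial is χ_A(x) = (x - 1)^3, so the eigenvalues are known. The minimal polynomial is
  m_A(x) = Π_λ (x − λ)^{k_λ}
where k_λ is the size of the *largest* Jordan block for λ (equivalently, the smallest k with (A − λI)^k v = 0 for every generalised eigenvector v of λ).

  λ = 1: largest Jordan block has size 3, contributing (x − 1)^3

So m_A(x) = (x - 1)^3 = x^3 - 3*x^2 + 3*x - 1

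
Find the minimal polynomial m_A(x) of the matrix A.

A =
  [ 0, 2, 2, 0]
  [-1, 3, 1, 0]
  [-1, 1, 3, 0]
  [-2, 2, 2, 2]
x^2 - 4*x + 4

The characteristic polynomial is χ_A(x) = (x - 2)^4, so the eigenvalues are known. The minimal polynomial is
  m_A(x) = Π_λ (x − λ)^{k_λ}
where k_λ is the size of the *largest* Jordan block for λ (equivalently, the smallest k with (A − λI)^k v = 0 for every generalised eigenvector v of λ).

  λ = 2: largest Jordan block has size 2, contributing (x − 2)^2

So m_A(x) = (x - 2)^2 = x^2 - 4*x + 4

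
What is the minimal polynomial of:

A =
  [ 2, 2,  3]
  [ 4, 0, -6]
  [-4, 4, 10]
x^2 - 8*x + 16

The characteristic polynomial is χ_A(x) = (x - 4)^3, so the eigenvalues are known. The minimal polynomial is
  m_A(x) = Π_λ (x − λ)^{k_λ}
where k_λ is the size of the *largest* Jordan block for λ (equivalently, the smallest k with (A − λI)^k v = 0 for every generalised eigenvector v of λ).

  λ = 4: largest Jordan block has size 2, contributing (x − 4)^2

So m_A(x) = (x - 4)^2 = x^2 - 8*x + 16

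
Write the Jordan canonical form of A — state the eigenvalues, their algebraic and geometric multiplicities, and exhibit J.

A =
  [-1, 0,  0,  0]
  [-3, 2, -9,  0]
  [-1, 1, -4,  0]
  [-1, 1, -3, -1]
J_2(-1) ⊕ J_1(-1) ⊕ J_1(-1)

The characteristic polynomial is
  det(x·I − A) = x^4 + 4*x^3 + 6*x^2 + 4*x + 1 = (x + 1)^4

Eigenvalues and multiplicities (the geometric multiplicity of λ is n − rank(A − λI), which equals the number of Jordan blocks for λ):
  λ = -1: algebraic multiplicity = 4, geometric multiplicity = 3

Determining the block sizes for each eigenvalue:
  λ = -1: 3 blocks summing to 4 forces exactly one block of size 2 and the rest size 1 → block sizes [2, 1, 1]

Assembling the blocks gives a Jordan form
J =
  [-1,  1,  0,  0]
  [ 0, -1,  0,  0]
  [ 0,  0, -1,  0]
  [ 0,  0,  0, -1]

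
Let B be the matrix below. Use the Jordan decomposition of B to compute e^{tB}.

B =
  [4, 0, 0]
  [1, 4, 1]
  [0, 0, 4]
e^{tB} =
  [exp(4*t), 0, 0]
  [t*exp(4*t), exp(4*t), t*exp(4*t)]
  [0, 0, exp(4*t)]

Strategy: write B = P · J · P⁻¹ where J is a Jordan canonical form, so e^{tB} = P · e^{tJ} · P⁻¹, and e^{tJ} can be computed block-by-block.

B has Jordan form
J =
  [4, 1, 0]
  [0, 4, 0]
  [0, 0, 4]
(up to reordering of blocks).

Per-block formulas:
  For a 2×2 Jordan block J_2(4): exp(t · J_2(4)) = e^(4t)·(I + t·N), where N is the 2×2 nilpotent shift.
  For a 1×1 block at λ = 4: exp(t · [4]) = [e^(4t)].

After assembling e^{tJ} and conjugating by P, we get:

e^{tB} =
  [exp(4*t), 0, 0]
  [t*exp(4*t), exp(4*t), t*exp(4*t)]
  [0, 0, exp(4*t)]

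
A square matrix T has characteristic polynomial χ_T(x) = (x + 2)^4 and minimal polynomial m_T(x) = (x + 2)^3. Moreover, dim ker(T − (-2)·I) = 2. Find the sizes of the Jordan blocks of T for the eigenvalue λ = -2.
Block sizes for λ = -2: [3, 1]

Step 1 — from the characteristic polynomial, algebraic multiplicity of λ = -2 is 4. From dim ker(T − (-2)·I) = 2, there are exactly 2 Jordan blocks for λ = -2.
Step 2 — from the minimal polynomial, the factor (x + 2)^3 tells us the largest block for λ = -2 has size 3.
Step 3 — with total size 4, 2 blocks, and largest block 3, the block sizes (in nonincreasing order) are [3, 1].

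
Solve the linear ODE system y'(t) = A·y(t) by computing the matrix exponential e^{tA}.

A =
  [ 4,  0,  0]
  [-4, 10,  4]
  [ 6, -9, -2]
e^{tA} =
  [exp(4*t), 0, 0]
  [-4*t*exp(4*t), 6*t*exp(4*t) + exp(4*t), 4*t*exp(4*t)]
  [6*t*exp(4*t), -9*t*exp(4*t), -6*t*exp(4*t) + exp(4*t)]

Strategy: write A = P · J · P⁻¹ where J is a Jordan canonical form, so e^{tA} = P · e^{tJ} · P⁻¹, and e^{tJ} can be computed block-by-block.

A has Jordan form
J =
  [4, 1, 0]
  [0, 4, 0]
  [0, 0, 4]
(up to reordering of blocks).

Per-block formulas:
  For a 1×1 block at λ = 4: exp(t · [4]) = [e^(4t)].
  For a 2×2 Jordan block J_2(4): exp(t · J_2(4)) = e^(4t)·(I + t·N), where N is the 2×2 nilpotent shift.

After assembling e^{tJ} and conjugating by P, we get:

e^{tA} =
  [exp(4*t), 0, 0]
  [-4*t*exp(4*t), 6*t*exp(4*t) + exp(4*t), 4*t*exp(4*t)]
  [6*t*exp(4*t), -9*t*exp(4*t), -6*t*exp(4*t) + exp(4*t)]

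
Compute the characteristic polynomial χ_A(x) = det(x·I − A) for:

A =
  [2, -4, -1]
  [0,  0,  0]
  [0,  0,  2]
x^3 - 4*x^2 + 4*x

Expanding det(x·I − A) (e.g. by cofactor expansion or by noting that A is similar to its Jordan form J, which has the same characteristic polynomial as A) gives
  χ_A(x) = x^3 - 4*x^2 + 4*x
which factors as x*(x - 2)^2. The eigenvalues (with algebraic multiplicities) are λ = 0 with multiplicity 1, λ = 2 with multiplicity 2.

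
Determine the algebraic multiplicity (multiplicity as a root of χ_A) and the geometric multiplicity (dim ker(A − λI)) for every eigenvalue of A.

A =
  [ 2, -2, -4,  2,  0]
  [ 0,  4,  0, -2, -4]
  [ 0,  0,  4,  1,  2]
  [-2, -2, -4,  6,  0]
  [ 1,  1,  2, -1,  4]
λ = 4: alg = 5, geom = 3

Step 1 — factor the characteristic polynomial to read off the algebraic multiplicities:
  χ_A(x) = (x - 4)^5

Step 2 — compute geometric multiplicities via the rank-nullity identity g(λ) = n − rank(A − λI):
  rank(A − (4)·I) = 2, so dim ker(A − (4)·I) = n − 2 = 3

Summary:
  λ = 4: algebraic multiplicity = 5, geometric multiplicity = 3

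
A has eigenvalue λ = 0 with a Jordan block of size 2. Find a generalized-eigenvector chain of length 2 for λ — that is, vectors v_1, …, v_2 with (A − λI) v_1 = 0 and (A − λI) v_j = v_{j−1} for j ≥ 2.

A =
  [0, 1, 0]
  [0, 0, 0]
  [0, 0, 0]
A Jordan chain for λ = 0 of length 2:
v_1 = (1, 0, 0)ᵀ
v_2 = (0, 1, 0)ᵀ

Let N = A − (0)·I. We want v_2 with N^2 v_2 = 0 but N^1 v_2 ≠ 0; then v_{j-1} := N · v_j for j = 2, …, 2.

Pick v_2 = (0, 1, 0)ᵀ.
Then v_1 = N · v_2 = (1, 0, 0)ᵀ.

Sanity check: (A − (0)·I) v_1 = (0, 0, 0)ᵀ = 0. ✓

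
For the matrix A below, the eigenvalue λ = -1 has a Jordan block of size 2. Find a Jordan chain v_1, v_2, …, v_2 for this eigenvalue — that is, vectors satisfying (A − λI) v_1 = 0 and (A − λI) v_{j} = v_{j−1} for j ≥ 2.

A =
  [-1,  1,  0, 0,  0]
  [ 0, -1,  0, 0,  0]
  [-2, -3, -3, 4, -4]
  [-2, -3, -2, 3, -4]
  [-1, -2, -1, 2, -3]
A Jordan chain for λ = -1 of length 2:
v_1 = (0, 0, -2, -2, -1)ᵀ
v_2 = (1, 0, 0, 0, 0)ᵀ

Let N = A − (-1)·I. We want v_2 with N^2 v_2 = 0 but N^1 v_2 ≠ 0; then v_{j-1} := N · v_j for j = 2, …, 2.

Pick v_2 = (1, 0, 0, 0, 0)ᵀ.
Then v_1 = N · v_2 = (0, 0, -2, -2, -1)ᵀ.

Sanity check: (A − (-1)·I) v_1 = (0, 0, 0, 0, 0)ᵀ = 0. ✓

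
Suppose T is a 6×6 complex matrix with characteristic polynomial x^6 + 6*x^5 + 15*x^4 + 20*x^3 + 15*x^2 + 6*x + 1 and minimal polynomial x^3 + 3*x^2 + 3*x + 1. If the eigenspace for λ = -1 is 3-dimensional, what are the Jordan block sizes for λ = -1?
Block sizes for λ = -1: [3, 2, 1]

Step 1 — from the characteristic polynomial, algebraic multiplicity of λ = -1 is 6. From dim ker(T − (-1)·I) = 3, there are exactly 3 Jordan blocks for λ = -1.
Step 2 — from the minimal polynomial, the factor (x + 1)^3 tells us the largest block for λ = -1 has size 3.
Step 3 — with total size 6, 3 blocks, and largest block 3, the block sizes (in nonincreasing order) are [3, 2, 1].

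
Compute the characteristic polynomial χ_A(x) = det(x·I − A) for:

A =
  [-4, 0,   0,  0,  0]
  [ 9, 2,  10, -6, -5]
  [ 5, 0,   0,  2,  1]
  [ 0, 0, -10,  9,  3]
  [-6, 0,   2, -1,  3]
x^5 - 10*x^4 + 16*x^3 + 128*x^2 - 512*x + 512

Expanding det(x·I − A) (e.g. by cofactor expansion or by noting that A is similar to its Jordan form J, which has the same characteristic polynomial as A) gives
  χ_A(x) = x^5 - 10*x^4 + 16*x^3 + 128*x^2 - 512*x + 512
which factors as (x - 4)^3*(x - 2)*(x + 4). The eigenvalues (with algebraic multiplicities) are λ = -4 with multiplicity 1, λ = 2 with multiplicity 1, λ = 4 with multiplicity 3.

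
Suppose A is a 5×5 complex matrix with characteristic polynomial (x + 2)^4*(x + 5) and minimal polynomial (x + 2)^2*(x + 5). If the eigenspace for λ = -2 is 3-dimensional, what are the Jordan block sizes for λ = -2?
Block sizes for λ = -2: [2, 1, 1]

Step 1 — from the characteristic polynomial, algebraic multiplicity of λ = -2 is 4. From dim ker(A − (-2)·I) = 3, there are exactly 3 Jordan blocks for λ = -2.
Step 2 — from the minimal polynomial, the factor (x + 2)^2 tells us the largest block for λ = -2 has size 2.
Step 3 — with total size 4, 3 blocks, and largest block 2, the block sizes (in nonincreasing order) are [2, 1, 1].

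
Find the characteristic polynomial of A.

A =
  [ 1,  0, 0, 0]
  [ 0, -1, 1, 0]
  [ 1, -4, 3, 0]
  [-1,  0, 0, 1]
x^4 - 4*x^3 + 6*x^2 - 4*x + 1

Expanding det(x·I − A) (e.g. by cofactor expansion or by noting that A is similar to its Jordan form J, which has the same characteristic polynomial as A) gives
  χ_A(x) = x^4 - 4*x^3 + 6*x^2 - 4*x + 1
which factors as (x - 1)^4. The eigenvalues (with algebraic multiplicities) are λ = 1 with multiplicity 4.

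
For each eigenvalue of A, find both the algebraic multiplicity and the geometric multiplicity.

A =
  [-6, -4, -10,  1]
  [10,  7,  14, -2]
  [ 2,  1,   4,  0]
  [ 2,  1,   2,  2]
λ = 1: alg = 1, geom = 1; λ = 2: alg = 3, geom = 2

Step 1 — factor the characteristic polynomial to read off the algebraic multiplicities:
  χ_A(x) = (x - 2)^3*(x - 1)

Step 2 — compute geometric multiplicities via the rank-nullity identity g(λ) = n − rank(A − λI):
  rank(A − (1)·I) = 3, so dim ker(A − (1)·I) = n − 3 = 1
  rank(A − (2)·I) = 2, so dim ker(A − (2)·I) = n − 2 = 2

Summary:
  λ = 1: algebraic multiplicity = 1, geometric multiplicity = 1
  λ = 2: algebraic multiplicity = 3, geometric multiplicity = 2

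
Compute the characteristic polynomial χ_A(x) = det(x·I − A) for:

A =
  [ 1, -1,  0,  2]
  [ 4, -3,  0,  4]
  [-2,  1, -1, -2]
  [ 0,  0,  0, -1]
x^4 + 4*x^3 + 6*x^2 + 4*x + 1

Expanding det(x·I − A) (e.g. by cofactor expansion or by noting that A is similar to its Jordan form J, which has the same characteristic polynomial as A) gives
  χ_A(x) = x^4 + 4*x^3 + 6*x^2 + 4*x + 1
which factors as (x + 1)^4. The eigenvalues (with algebraic multiplicities) are λ = -1 with multiplicity 4.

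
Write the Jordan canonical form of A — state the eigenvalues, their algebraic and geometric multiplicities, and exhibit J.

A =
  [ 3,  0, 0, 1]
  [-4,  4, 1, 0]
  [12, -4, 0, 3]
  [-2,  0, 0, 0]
J_1(1) ⊕ J_3(2)

The characteristic polynomial is
  det(x·I − A) = x^4 - 7*x^3 + 18*x^2 - 20*x + 8 = (x - 2)^3*(x - 1)

Eigenvalues and multiplicities (the geometric multiplicity of λ is n − rank(A − λI), which equals the number of Jordan blocks for λ):
  λ = 1: algebraic multiplicity = 1, geometric multiplicity = 1
  λ = 2: algebraic multiplicity = 3, geometric multiplicity = 1

Determining the block sizes for each eigenvalue:
  λ = 1: one block (gm = 1), so the single block has size am = 1 → block sizes [1]
  λ = 2: one block (gm = 1), so the single block has size am = 3 → block sizes [3]

Assembling the blocks gives a Jordan form
J =
  [1, 0, 0, 0]
  [0, 2, 1, 0]
  [0, 0, 2, 1]
  [0, 0, 0, 2]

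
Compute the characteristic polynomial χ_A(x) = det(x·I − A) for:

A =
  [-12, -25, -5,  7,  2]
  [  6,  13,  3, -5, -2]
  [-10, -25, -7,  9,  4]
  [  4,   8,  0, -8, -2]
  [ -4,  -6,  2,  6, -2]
x^5 + 16*x^4 + 100*x^3 + 304*x^2 + 448*x + 256

Expanding det(x·I − A) (e.g. by cofactor expansion or by noting that A is similar to its Jordan form J, which has the same characteristic polynomial as A) gives
  χ_A(x) = x^5 + 16*x^4 + 100*x^3 + 304*x^2 + 448*x + 256
which factors as (x + 2)^2*(x + 4)^3. The eigenvalues (with algebraic multiplicities) are λ = -4 with multiplicity 3, λ = -2 with multiplicity 2.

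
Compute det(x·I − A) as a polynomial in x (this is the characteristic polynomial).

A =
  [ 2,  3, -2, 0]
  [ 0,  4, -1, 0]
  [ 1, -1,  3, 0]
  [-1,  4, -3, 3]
x^4 - 12*x^3 + 54*x^2 - 108*x + 81

Expanding det(x·I − A) (e.g. by cofactor expansion or by noting that A is similar to its Jordan form J, which has the same characteristic polynomial as A) gives
  χ_A(x) = x^4 - 12*x^3 + 54*x^2 - 108*x + 81
which factors as (x - 3)^4. The eigenvalues (with algebraic multiplicities) are λ = 3 with multiplicity 4.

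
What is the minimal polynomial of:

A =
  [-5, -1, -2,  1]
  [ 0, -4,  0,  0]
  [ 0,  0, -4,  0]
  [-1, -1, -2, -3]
x^2 + 8*x + 16

The characteristic polynomial is χ_A(x) = (x + 4)^4, so the eigenvalues are known. The minimal polynomial is
  m_A(x) = Π_λ (x − λ)^{k_λ}
where k_λ is the size of the *largest* Jordan block for λ (equivalently, the smallest k with (A − λI)^k v = 0 for every generalised eigenvector v of λ).

  λ = -4: largest Jordan block has size 2, contributing (x + 4)^2

So m_A(x) = (x + 4)^2 = x^2 + 8*x + 16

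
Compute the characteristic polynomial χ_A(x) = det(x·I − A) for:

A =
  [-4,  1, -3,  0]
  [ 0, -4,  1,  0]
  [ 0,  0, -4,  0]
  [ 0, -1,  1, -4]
x^4 + 16*x^3 + 96*x^2 + 256*x + 256

Expanding det(x·I − A) (e.g. by cofactor expansion or by noting that A is similar to its Jordan form J, which has the same characteristic polynomial as A) gives
  χ_A(x) = x^4 + 16*x^3 + 96*x^2 + 256*x + 256
which factors as (x + 4)^4. The eigenvalues (with algebraic multiplicities) are λ = -4 with multiplicity 4.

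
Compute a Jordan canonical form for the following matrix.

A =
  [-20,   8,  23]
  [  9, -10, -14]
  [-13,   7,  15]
J_3(-5)

The characteristic polynomial is
  det(x·I − A) = x^3 + 15*x^2 + 75*x + 125 = (x + 5)^3

Eigenvalues and multiplicities (the geometric multiplicity of λ is n − rank(A − λI), which equals the number of Jordan blocks for λ):
  λ = -5: algebraic multiplicity = 3, geometric multiplicity = 1

Determining the block sizes for each eigenvalue:
  λ = -5: one block (gm = 1), so the single block has size am = 3 → block sizes [3]

Assembling the blocks gives a Jordan form
J =
  [-5,  1,  0]
  [ 0, -5,  1]
  [ 0,  0, -5]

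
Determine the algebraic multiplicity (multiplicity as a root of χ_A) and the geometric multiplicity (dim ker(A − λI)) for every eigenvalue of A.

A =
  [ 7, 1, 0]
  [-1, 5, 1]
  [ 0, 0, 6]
λ = 6: alg = 3, geom = 1

Step 1 — factor the characteristic polynomial to read off the algebraic multiplicities:
  χ_A(x) = (x - 6)^3

Step 2 — compute geometric multiplicities via the rank-nullity identity g(λ) = n − rank(A − λI):
  rank(A − (6)·I) = 2, so dim ker(A − (6)·I) = n − 2 = 1

Summary:
  λ = 6: algebraic multiplicity = 3, geometric multiplicity = 1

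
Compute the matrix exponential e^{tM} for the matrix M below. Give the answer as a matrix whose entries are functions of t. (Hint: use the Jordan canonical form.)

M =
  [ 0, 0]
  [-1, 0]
e^{tM} =
  [1, 0]
  [-t, 1]

Strategy: write M = P · J · P⁻¹ where J is a Jordan canonical form, so e^{tM} = P · e^{tJ} · P⁻¹, and e^{tJ} can be computed block-by-block.

M has Jordan form
J =
  [0, 1]
  [0, 0]
(up to reordering of blocks).

Per-block formulas:
  For a 2×2 Jordan block J_2(0): exp(t · J_2(0)) = e^(0t)·(I + t·N), where N is the 2×2 nilpotent shift.

After assembling e^{tJ} and conjugating by P, we get:

e^{tM} =
  [1, 0]
  [-t, 1]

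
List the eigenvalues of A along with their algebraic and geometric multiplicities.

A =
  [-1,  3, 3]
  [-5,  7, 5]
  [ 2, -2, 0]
λ = 2: alg = 3, geom = 2

Step 1 — factor the characteristic polynomial to read off the algebraic multiplicities:
  χ_A(x) = (x - 2)^3

Step 2 — compute geometric multiplicities via the rank-nullity identity g(λ) = n − rank(A − λI):
  rank(A − (2)·I) = 1, so dim ker(A − (2)·I) = n − 1 = 2

Summary:
  λ = 2: algebraic multiplicity = 3, geometric multiplicity = 2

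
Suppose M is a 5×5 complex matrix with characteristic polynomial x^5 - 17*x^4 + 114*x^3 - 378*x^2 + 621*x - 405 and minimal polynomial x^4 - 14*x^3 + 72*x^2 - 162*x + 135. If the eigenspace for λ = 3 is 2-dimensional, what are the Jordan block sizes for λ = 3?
Block sizes for λ = 3: [3, 1]

Step 1 — from the characteristic polynomial, algebraic multiplicity of λ = 3 is 4. From dim ker(M − (3)·I) = 2, there are exactly 2 Jordan blocks for λ = 3.
Step 2 — from the minimal polynomial, the factor (x − 3)^3 tells us the largest block for λ = 3 has size 3.
Step 3 — with total size 4, 2 blocks, and largest block 3, the block sizes (in nonincreasing order) are [3, 1].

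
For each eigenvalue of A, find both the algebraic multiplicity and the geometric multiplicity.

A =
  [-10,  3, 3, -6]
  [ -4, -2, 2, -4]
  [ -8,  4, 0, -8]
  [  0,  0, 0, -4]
λ = -4: alg = 4, geom = 3

Step 1 — factor the characteristic polynomial to read off the algebraic multiplicities:
  χ_A(x) = (x + 4)^4

Step 2 — compute geometric multiplicities via the rank-nullity identity g(λ) = n − rank(A − λI):
  rank(A − (-4)·I) = 1, so dim ker(A − (-4)·I) = n − 1 = 3

Summary:
  λ = -4: algebraic multiplicity = 4, geometric multiplicity = 3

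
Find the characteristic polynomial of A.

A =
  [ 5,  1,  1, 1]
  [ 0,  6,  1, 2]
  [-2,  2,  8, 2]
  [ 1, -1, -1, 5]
x^4 - 24*x^3 + 216*x^2 - 864*x + 1296

Expanding det(x·I − A) (e.g. by cofactor expansion or by noting that A is similar to its Jordan form J, which has the same characteristic polynomial as A) gives
  χ_A(x) = x^4 - 24*x^3 + 216*x^2 - 864*x + 1296
which factors as (x - 6)^4. The eigenvalues (with algebraic multiplicities) are λ = 6 with multiplicity 4.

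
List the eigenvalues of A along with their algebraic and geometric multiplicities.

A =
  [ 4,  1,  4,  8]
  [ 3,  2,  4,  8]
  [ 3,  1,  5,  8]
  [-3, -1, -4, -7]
λ = 1: alg = 4, geom = 3

Step 1 — factor the characteristic polynomial to read off the algebraic multiplicities:
  χ_A(x) = (x - 1)^4

Step 2 — compute geometric multiplicities via the rank-nullity identity g(λ) = n − rank(A − λI):
  rank(A − (1)·I) = 1, so dim ker(A − (1)·I) = n − 1 = 3

Summary:
  λ = 1: algebraic multiplicity = 4, geometric multiplicity = 3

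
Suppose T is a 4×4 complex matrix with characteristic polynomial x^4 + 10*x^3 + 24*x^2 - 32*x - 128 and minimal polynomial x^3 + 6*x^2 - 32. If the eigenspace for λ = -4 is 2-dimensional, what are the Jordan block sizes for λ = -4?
Block sizes for λ = -4: [2, 1]

Step 1 — from the characteristic polynomial, algebraic multiplicity of λ = -4 is 3. From dim ker(T − (-4)·I) = 2, there are exactly 2 Jordan blocks for λ = -4.
Step 2 — from the minimal polynomial, the factor (x + 4)^2 tells us the largest block for λ = -4 has size 2.
Step 3 — with total size 3, 2 blocks, and largest block 2, the block sizes (in nonincreasing order) are [2, 1].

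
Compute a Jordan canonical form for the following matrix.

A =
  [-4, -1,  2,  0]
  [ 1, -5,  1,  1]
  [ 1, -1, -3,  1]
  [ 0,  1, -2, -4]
J_3(-4) ⊕ J_1(-4)

The characteristic polynomial is
  det(x·I − A) = x^4 + 16*x^3 + 96*x^2 + 256*x + 256 = (x + 4)^4

Eigenvalues and multiplicities (the geometric multiplicity of λ is n − rank(A − λI), which equals the number of Jordan blocks for λ):
  λ = -4: algebraic multiplicity = 4, geometric multiplicity = 2

Determining the block sizes for each eigenvalue:
  λ = -4: with am = 4 and gm = 2, the partition is not yet determined (e.g. several partitions of 4 into 2 parts exist). Let N = A − (-4)·I. Computing rank(N^1) = 2, rank(N^2) = 1, rank(N^3) = 0; the number of blocks of size ≥ j is rank(N^{j−1}) − rank(N^j), giving [2, 1, 1]. So we have 1 block(s) of size 3, 1 block(s) of size 1 → block sizes [3, 1]

Assembling the blocks gives a Jordan form
J =
  [-4,  1,  0,  0]
  [ 0, -4,  1,  0]
  [ 0,  0, -4,  0]
  [ 0,  0,  0, -4]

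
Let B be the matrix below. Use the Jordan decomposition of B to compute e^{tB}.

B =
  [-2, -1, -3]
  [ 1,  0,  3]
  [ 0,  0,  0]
e^{tB} =
  [-t*exp(-t) + exp(-t), -t*exp(-t), -3 + 3*exp(-t)]
  [t*exp(-t), t*exp(-t) + exp(-t), 3 - 3*exp(-t)]
  [0, 0, 1]

Strategy: write B = P · J · P⁻¹ where J is a Jordan canonical form, so e^{tB} = P · e^{tJ} · P⁻¹, and e^{tJ} can be computed block-by-block.

B has Jordan form
J =
  [-1,  1, 0]
  [ 0, -1, 0]
  [ 0,  0, 0]
(up to reordering of blocks).

Per-block formulas:
  For a 2×2 Jordan block J_2(-1): exp(t · J_2(-1)) = e^(-1t)·(I + t·N), where N is the 2×2 nilpotent shift.
  For a 1×1 block at λ = 0: exp(t · [0]) = [e^(0t)].

After assembling e^{tJ} and conjugating by P, we get:

e^{tB} =
  [-t*exp(-t) + exp(-t), -t*exp(-t), -3 + 3*exp(-t)]
  [t*exp(-t), t*exp(-t) + exp(-t), 3 - 3*exp(-t)]
  [0, 0, 1]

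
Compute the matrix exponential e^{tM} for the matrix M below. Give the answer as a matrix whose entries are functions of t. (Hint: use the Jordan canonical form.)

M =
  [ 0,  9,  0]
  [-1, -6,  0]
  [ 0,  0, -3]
e^{tM} =
  [3*t*exp(-3*t) + exp(-3*t), 9*t*exp(-3*t), 0]
  [-t*exp(-3*t), -3*t*exp(-3*t) + exp(-3*t), 0]
  [0, 0, exp(-3*t)]

Strategy: write M = P · J · P⁻¹ where J is a Jordan canonical form, so e^{tM} = P · e^{tJ} · P⁻¹, and e^{tJ} can be computed block-by-block.

M has Jordan form
J =
  [-3,  1,  0]
  [ 0, -3,  0]
  [ 0,  0, -3]
(up to reordering of blocks).

Per-block formulas:
  For a 2×2 Jordan block J_2(-3): exp(t · J_2(-3)) = e^(-3t)·(I + t·N), where N is the 2×2 nilpotent shift.
  For a 1×1 block at λ = -3: exp(t · [-3]) = [e^(-3t)].

After assembling e^{tJ} and conjugating by P, we get:

e^{tM} =
  [3*t*exp(-3*t) + exp(-3*t), 9*t*exp(-3*t), 0]
  [-t*exp(-3*t), -3*t*exp(-3*t) + exp(-3*t), 0]
  [0, 0, exp(-3*t)]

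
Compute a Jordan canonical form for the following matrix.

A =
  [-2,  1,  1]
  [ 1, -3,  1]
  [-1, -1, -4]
J_3(-3)

The characteristic polynomial is
  det(x·I − A) = x^3 + 9*x^2 + 27*x + 27 = (x + 3)^3

Eigenvalues and multiplicities (the geometric multiplicity of λ is n − rank(A − λI), which equals the number of Jordan blocks for λ):
  λ = -3: algebraic multiplicity = 3, geometric multiplicity = 1

Determining the block sizes for each eigenvalue:
  λ = -3: one block (gm = 1), so the single block has size am = 3 → block sizes [3]

Assembling the blocks gives a Jordan form
J =
  [-3,  1,  0]
  [ 0, -3,  1]
  [ 0,  0, -3]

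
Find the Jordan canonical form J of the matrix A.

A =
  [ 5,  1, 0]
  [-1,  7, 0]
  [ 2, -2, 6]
J_2(6) ⊕ J_1(6)

The characteristic polynomial is
  det(x·I − A) = x^3 - 18*x^2 + 108*x - 216 = (x - 6)^3

Eigenvalues and multiplicities (the geometric multiplicity of λ is n − rank(A − λI), which equals the number of Jordan blocks for λ):
  λ = 6: algebraic multiplicity = 3, geometric multiplicity = 2

Determining the block sizes for each eigenvalue:
  λ = 6: 2 blocks summing to 3 forces exactly one block of size 2 and the rest size 1 → block sizes [2, 1]

Assembling the blocks gives a Jordan form
J =
  [6, 1, 0]
  [0, 6, 0]
  [0, 0, 6]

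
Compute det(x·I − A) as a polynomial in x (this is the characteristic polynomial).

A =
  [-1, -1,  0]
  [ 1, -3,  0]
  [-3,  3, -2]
x^3 + 6*x^2 + 12*x + 8

Expanding det(x·I − A) (e.g. by cofactor expansion or by noting that A is similar to its Jordan form J, which has the same characteristic polynomial as A) gives
  χ_A(x) = x^3 + 6*x^2 + 12*x + 8
which factors as (x + 2)^3. The eigenvalues (with algebraic multiplicities) are λ = -2 with multiplicity 3.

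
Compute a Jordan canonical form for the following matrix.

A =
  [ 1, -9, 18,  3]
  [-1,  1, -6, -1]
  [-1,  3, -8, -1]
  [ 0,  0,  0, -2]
J_2(-2) ⊕ J_1(-2) ⊕ J_1(-2)

The characteristic polynomial is
  det(x·I − A) = x^4 + 8*x^3 + 24*x^2 + 32*x + 16 = (x + 2)^4

Eigenvalues and multiplicities (the geometric multiplicity of λ is n − rank(A − λI), which equals the number of Jordan blocks for λ):
  λ = -2: algebraic multiplicity = 4, geometric multiplicity = 3

Determining the block sizes for each eigenvalue:
  λ = -2: 3 blocks summing to 4 forces exactly one block of size 2 and the rest size 1 → block sizes [2, 1, 1]

Assembling the blocks gives a Jordan form
J =
  [-2,  1,  0,  0]
  [ 0, -2,  0,  0]
  [ 0,  0, -2,  0]
  [ 0,  0,  0, -2]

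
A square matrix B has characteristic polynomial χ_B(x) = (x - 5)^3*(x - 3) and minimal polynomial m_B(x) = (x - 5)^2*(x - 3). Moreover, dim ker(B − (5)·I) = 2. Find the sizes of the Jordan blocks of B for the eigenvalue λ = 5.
Block sizes for λ = 5: [2, 1]

Step 1 — from the characteristic polynomial, algebraic multiplicity of λ = 5 is 3. From dim ker(B − (5)·I) = 2, there are exactly 2 Jordan blocks for λ = 5.
Step 2 — from the minimal polynomial, the factor (x − 5)^2 tells us the largest block for λ = 5 has size 2.
Step 3 — with total size 3, 2 blocks, and largest block 2, the block sizes (in nonincreasing order) are [2, 1].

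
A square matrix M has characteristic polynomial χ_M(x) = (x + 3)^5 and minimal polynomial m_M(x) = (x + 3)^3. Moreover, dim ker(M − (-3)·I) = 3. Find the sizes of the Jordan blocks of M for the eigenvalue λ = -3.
Block sizes for λ = -3: [3, 1, 1]

Step 1 — from the characteristic polynomial, algebraic multiplicity of λ = -3 is 5. From dim ker(M − (-3)·I) = 3, there are exactly 3 Jordan blocks for λ = -3.
Step 2 — from the minimal polynomial, the factor (x + 3)^3 tells us the largest block for λ = -3 has size 3.
Step 3 — with total size 5, 3 blocks, and largest block 3, the block sizes (in nonincreasing order) are [3, 1, 1].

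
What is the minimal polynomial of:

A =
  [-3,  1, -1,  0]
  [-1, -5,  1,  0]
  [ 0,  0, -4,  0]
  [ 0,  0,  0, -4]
x^2 + 8*x + 16

The characteristic polynomial is χ_A(x) = (x + 4)^4, so the eigenvalues are known. The minimal polynomial is
  m_A(x) = Π_λ (x − λ)^{k_λ}
where k_λ is the size of the *largest* Jordan block for λ (equivalently, the smallest k with (A − λI)^k v = 0 for every generalised eigenvector v of λ).

  λ = -4: largest Jordan block has size 2, contributing (x + 4)^2

So m_A(x) = (x + 4)^2 = x^2 + 8*x + 16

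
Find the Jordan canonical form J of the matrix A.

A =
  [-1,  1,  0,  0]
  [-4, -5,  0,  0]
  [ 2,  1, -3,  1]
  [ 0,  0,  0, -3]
J_2(-3) ⊕ J_2(-3)

The characteristic polynomial is
  det(x·I − A) = x^4 + 12*x^3 + 54*x^2 + 108*x + 81 = (x + 3)^4

Eigenvalues and multiplicities (the geometric multiplicity of λ is n − rank(A − λI), which equals the number of Jordan blocks for λ):
  λ = -3: algebraic multiplicity = 4, geometric multiplicity = 2

Determining the block sizes for each eigenvalue:
  λ = -3: with am = 4 and gm = 2, the partition is not yet determined (e.g. several partitions of 4 into 2 parts exist). Let N = A − (-3)·I. Computing rank(N^1) = 2, rank(N^2) = 0; the number of blocks of size ≥ j is rank(N^{j−1}) − rank(N^j), giving [2, 2]. So we have 2 block(s) of size 2 → block sizes [2, 2]

Assembling the blocks gives a Jordan form
J =
  [-3,  1,  0,  0]
  [ 0, -3,  0,  0]
  [ 0,  0, -3,  1]
  [ 0,  0,  0, -3]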